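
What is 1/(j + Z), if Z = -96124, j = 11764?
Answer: -1/84360 ≈ -1.1854e-5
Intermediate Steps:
1/(j + Z) = 1/(11764 - 96124) = 1/(-84360) = -1/84360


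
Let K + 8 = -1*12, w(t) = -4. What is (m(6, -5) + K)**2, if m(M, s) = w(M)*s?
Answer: 0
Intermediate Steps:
m(M, s) = -4*s
K = -20 (K = -8 - 1*12 = -8 - 12 = -20)
(m(6, -5) + K)**2 = (-4*(-5) - 20)**2 = (20 - 20)**2 = 0**2 = 0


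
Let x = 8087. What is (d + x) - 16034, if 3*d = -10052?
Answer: -33893/3 ≈ -11298.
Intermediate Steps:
d = -10052/3 (d = (⅓)*(-10052) = -10052/3 ≈ -3350.7)
(d + x) - 16034 = (-10052/3 + 8087) - 16034 = 14209/3 - 16034 = -33893/3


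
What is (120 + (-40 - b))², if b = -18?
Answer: 9604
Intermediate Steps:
(120 + (-40 - b))² = (120 + (-40 - 1*(-18)))² = (120 + (-40 + 18))² = (120 - 22)² = 98² = 9604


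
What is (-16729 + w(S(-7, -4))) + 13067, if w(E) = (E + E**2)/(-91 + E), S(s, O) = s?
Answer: -25637/7 ≈ -3662.4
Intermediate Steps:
w(E) = (E + E**2)/(-91 + E)
(-16729 + w(S(-7, -4))) + 13067 = (-16729 - 7*(1 - 7)/(-91 - 7)) + 13067 = (-16729 - 7*(-6)/(-98)) + 13067 = (-16729 - 7*(-1/98)*(-6)) + 13067 = (-16729 - 3/7) + 13067 = -117106/7 + 13067 = -25637/7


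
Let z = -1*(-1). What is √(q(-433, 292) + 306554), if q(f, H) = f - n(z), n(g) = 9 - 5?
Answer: 3*√34013 ≈ 553.28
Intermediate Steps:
z = 1
n(g) = 4
q(f, H) = -4 + f (q(f, H) = f - 1*4 = f - 4 = -4 + f)
√(q(-433, 292) + 306554) = √((-4 - 433) + 306554) = √(-437 + 306554) = √306117 = 3*√34013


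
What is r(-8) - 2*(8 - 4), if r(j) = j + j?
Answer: -24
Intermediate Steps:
r(j) = 2*j
r(-8) - 2*(8 - 4) = 2*(-8) - 2*(8 - 4) = -16 - 2*4 = -16 - 8 = -24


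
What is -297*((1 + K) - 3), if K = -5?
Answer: 2079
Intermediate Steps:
-297*((1 + K) - 3) = -297*((1 - 5) - 3) = -297*(-4 - 3) = -297*(-7) = 2079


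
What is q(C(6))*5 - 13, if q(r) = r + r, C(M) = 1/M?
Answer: -34/3 ≈ -11.333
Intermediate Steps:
C(M) = 1/M
q(r) = 2*r
q(C(6))*5 - 13 = (2/6)*5 - 13 = (2*(⅙))*5 - 13 = (⅓)*5 - 13 = 5/3 - 13 = -34/3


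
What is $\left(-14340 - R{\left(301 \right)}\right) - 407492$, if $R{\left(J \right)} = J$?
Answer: $-422133$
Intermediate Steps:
$\left(-14340 - R{\left(301 \right)}\right) - 407492 = \left(-14340 - 301\right) - 407492 = -14641 - 407492 = -422133$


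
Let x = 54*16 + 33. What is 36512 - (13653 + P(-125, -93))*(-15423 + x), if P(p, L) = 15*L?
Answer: 178096220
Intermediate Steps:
x = 897 (x = 864 + 33 = 897)
36512 - (13653 + P(-125, -93))*(-15423 + x) = 36512 - (13653 + 15*(-93))*(-15423 + 897) = 36512 - (13653 - 1395)*(-14526) = 36512 - 12258*(-14526) = 36512 - 1*(-178059708) = 36512 + 178059708 = 178096220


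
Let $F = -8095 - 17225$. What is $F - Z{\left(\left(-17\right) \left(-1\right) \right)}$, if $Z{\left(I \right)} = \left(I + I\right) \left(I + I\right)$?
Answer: $-26476$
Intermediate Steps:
$Z{\left(I \right)} = 4 I^{2}$ ($Z{\left(I \right)} = 2 I 2 I = 4 I^{2}$)
$F = -25320$
$F - Z{\left(\left(-17\right) \left(-1\right) \right)} = -25320 - 4 \left(\left(-17\right) \left(-1\right)\right)^{2} = -25320 - 4 \cdot 17^{2} = -25320 - 4 \cdot 289 = -25320 - 1156 = -26476$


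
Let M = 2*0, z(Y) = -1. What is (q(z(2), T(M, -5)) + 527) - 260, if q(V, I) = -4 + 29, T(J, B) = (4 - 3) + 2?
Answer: 292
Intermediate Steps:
M = 0
T(J, B) = 3 (T(J, B) = 1 + 2 = 3)
q(V, I) = 25
(q(z(2), T(M, -5)) + 527) - 260 = (25 + 527) - 260 = 552 - 260 = 292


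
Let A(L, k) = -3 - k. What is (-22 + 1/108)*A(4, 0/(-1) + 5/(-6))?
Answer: 30875/648 ≈ 47.647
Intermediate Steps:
(-22 + 1/108)*A(4, 0/(-1) + 5/(-6)) = (-22 + 1/108)*(-3 - (0/(-1) + 5/(-6))) = (-22 + 1/108)*(-3 - (0*(-1) + 5*(-⅙))) = -2375*(-3 - (0 - ⅚))/108 = -2375*(-3 - 1*(-⅚))/108 = -2375*(-3 + ⅚)/108 = -2375/108*(-13/6) = 30875/648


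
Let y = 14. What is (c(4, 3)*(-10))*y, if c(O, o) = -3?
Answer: 420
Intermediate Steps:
(c(4, 3)*(-10))*y = -3*(-10)*14 = 30*14 = 420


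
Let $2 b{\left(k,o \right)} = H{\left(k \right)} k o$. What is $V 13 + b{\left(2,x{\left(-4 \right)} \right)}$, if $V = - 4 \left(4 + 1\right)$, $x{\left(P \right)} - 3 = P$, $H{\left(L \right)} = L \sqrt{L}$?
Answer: $-260 - 2 \sqrt{2} \approx -262.83$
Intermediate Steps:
$H{\left(L \right)} = L^{\frac{3}{2}}$
$x{\left(P \right)} = 3 + P$
$b{\left(k,o \right)} = \frac{o k^{\frac{5}{2}}}{2}$ ($b{\left(k,o \right)} = \frac{k^{\frac{3}{2}} k o}{2} = \frac{k^{\frac{5}{2}} o}{2} = \frac{o k^{\frac{5}{2}}}{2}$)
$V = -20$ ($V = \left(-4\right) 5 = -20$)
$V 13 + b{\left(2,x{\left(-4 \right)} \right)} = \left(-20\right) 13 + \frac{\left(3 - 4\right) 2^{\frac{5}{2}}}{2} = -260 + \frac{1}{2} \left(-1\right) 4 \sqrt{2} = -260 - 2 \sqrt{2}$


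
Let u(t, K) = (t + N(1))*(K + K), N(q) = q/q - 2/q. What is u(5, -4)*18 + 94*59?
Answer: 4970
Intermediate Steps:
N(q) = 1 - 2/q
u(t, K) = 2*K*(-1 + t) (u(t, K) = (t + (-2 + 1)/1)*(K + K) = (t + 1*(-1))*(2*K) = (t - 1)*(2*K) = (-1 + t)*(2*K) = 2*K*(-1 + t))
u(5, -4)*18 + 94*59 = (2*(-4)*(-1 + 5))*18 + 94*59 = (2*(-4)*4)*18 + 5546 = -32*18 + 5546 = -576 + 5546 = 4970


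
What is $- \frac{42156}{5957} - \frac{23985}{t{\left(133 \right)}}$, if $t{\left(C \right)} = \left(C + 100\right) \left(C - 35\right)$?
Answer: $- \frac{157924107}{19431734} \approx -8.1271$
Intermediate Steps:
$t{\left(C \right)} = \left(-35 + C\right) \left(100 + C\right)$ ($t{\left(C \right)} = \left(100 + C\right) \left(-35 + C\right) = \left(-35 + C\right) \left(100 + C\right)$)
$- \frac{42156}{5957} - \frac{23985}{t{\left(133 \right)}} = - \frac{42156}{5957} - \frac{23985}{-3500 + 133^{2} + 65 \cdot 133} = \left(-42156\right) \frac{1}{5957} - \frac{23985}{-3500 + 17689 + 8645} = - \frac{42156}{5957} - \frac{23985}{22834} = - \frac{157924107}{19431734}$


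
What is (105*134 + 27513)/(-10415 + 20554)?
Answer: 41583/10139 ≈ 4.1013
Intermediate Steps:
(105*134 + 27513)/(-10415 + 20554) = (14070 + 27513)/10139 = 41583*(1/10139) = 41583/10139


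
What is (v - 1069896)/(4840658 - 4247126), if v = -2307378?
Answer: -562879/98922 ≈ -5.6901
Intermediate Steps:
(v - 1069896)/(4840658 - 4247126) = (-2307378 - 1069896)/(4840658 - 4247126) = -3377274/593532 = -3377274*1/593532 = -562879/98922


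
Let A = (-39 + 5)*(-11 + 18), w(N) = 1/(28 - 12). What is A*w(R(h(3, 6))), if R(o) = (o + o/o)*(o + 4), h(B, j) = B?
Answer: -119/8 ≈ -14.875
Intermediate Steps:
R(o) = (1 + o)*(4 + o) (R(o) = (o + 1)*(4 + o) = (1 + o)*(4 + o))
w(N) = 1/16
A = -238 (A = -34*7 = -238)
A*w(R(h(3, 6))) = -238*1/16 = -119/8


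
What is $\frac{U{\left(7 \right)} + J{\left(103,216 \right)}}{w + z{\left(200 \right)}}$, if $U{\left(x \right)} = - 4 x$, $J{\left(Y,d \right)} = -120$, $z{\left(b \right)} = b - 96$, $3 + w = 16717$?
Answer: $- \frac{74}{8409} \approx -0.0088001$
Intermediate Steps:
$w = 16714$ ($w = -3 + 16717 = 16714$)
$z{\left(b \right)} = -96 + b$ ($z{\left(b \right)} = b - 96 = -96 + b$)
$\frac{U{\left(7 \right)} + J{\left(103,216 \right)}}{w + z{\left(200 \right)}} = \frac{\left(-4\right) 7 - 120}{16714 + \left(-96 + 200\right)} = \frac{-28 - 120}{16714 + 104} = - \frac{148}{16818} = \left(-148\right) \frac{1}{16818} = - \frac{74}{8409}$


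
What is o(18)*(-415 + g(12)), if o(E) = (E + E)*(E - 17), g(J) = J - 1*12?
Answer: -14940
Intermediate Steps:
g(J) = -12 + J (g(J) = J - 12 = -12 + J)
o(E) = 2*E*(-17 + E) (o(E) = (2*E)*(-17 + E) = 2*E*(-17 + E))
o(18)*(-415 + g(12)) = (2*18*(-17 + 18))*(-415 + (-12 + 12)) = (2*18*1)*(-415 + 0) = 36*(-415) = -14940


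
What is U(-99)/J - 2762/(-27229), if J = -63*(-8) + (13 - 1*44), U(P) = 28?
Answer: 2068838/12879317 ≈ 0.16063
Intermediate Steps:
J = 473 (J = 504 + (13 - 44) = 504 - 31 = 473)
U(-99)/J - 2762/(-27229) = 28/473 - 2762/(-27229) = 28*(1/473) - 2762*(-1/27229) = 28/473 + 2762/27229 = 2068838/12879317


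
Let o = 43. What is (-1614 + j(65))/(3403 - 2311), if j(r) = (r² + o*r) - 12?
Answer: 899/182 ≈ 4.9396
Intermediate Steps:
j(r) = -12 + r² + 43*r (j(r) = (r² + 43*r) - 12 = -12 + r² + 43*r)
(-1614 + j(65))/(3403 - 2311) = (-1614 + (-12 + 65² + 43*65))/(3403 - 2311) = (-1614 + (-12 + 4225 + 2795))/1092 = (-1614 + 7008)*(1/1092) = 5394*(1/1092) = 899/182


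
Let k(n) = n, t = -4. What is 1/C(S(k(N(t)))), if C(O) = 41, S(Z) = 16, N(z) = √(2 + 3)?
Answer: 1/41 ≈ 0.024390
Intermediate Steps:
N(z) = √5
1/C(S(k(N(t)))) = 1/41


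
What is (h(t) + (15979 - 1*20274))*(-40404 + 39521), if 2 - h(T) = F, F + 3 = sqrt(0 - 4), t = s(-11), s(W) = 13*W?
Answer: 3788070 + 1766*I ≈ 3.7881e+6 + 1766.0*I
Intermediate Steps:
t = -143 (t = 13*(-11) = -143)
F = -3 + 2*I (F = -3 + sqrt(0 - 4) = -3 + sqrt(-4) = -3 + 2*I ≈ -3.0 + 2.0*I)
h(T) = 5 - 2*I (h(T) = 2 - (-3 + 2*I) = 2 + (3 - 2*I) = 5 - 2*I)
(h(t) + (15979 - 1*20274))*(-40404 + 39521) = ((5 - 2*I) + (15979 - 1*20274))*(-40404 + 39521) = ((5 - 2*I) + (15979 - 20274))*(-883) = ((5 - 2*I) - 4295)*(-883) = (-4290 - 2*I)*(-883) = 3788070 + 1766*I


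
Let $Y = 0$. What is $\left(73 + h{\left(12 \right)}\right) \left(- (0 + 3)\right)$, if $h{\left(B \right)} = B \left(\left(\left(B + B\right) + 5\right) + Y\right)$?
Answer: $-1263$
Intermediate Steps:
$h{\left(B \right)} = B \left(5 + 2 B\right)$ ($h{\left(B \right)} = B \left(\left(\left(B + B\right) + 5\right) + 0\right) = B \left(\left(2 B + 5\right) + 0\right) = B \left(\left(5 + 2 B\right) + 0\right) = B \left(5 + 2 B\right)$)
$\left(73 + h{\left(12 \right)}\right) \left(- (0 + 3)\right) = \left(73 + 12 \left(5 + 2 \cdot 12\right)\right) \left(- (0 + 3)\right) = \left(73 + 12 \left(5 + 24\right)\right) \left(\left(-1\right) 3\right) = \left(73 + 12 \cdot 29\right) \left(-3\right) = \left(73 + 348\right) \left(-3\right) = 421 \left(-3\right) = -1263$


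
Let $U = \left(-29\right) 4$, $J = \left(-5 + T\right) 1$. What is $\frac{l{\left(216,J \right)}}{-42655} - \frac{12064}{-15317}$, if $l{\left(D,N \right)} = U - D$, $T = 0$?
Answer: $\frac{519675164}{653346635} \approx 0.79541$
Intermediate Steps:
$J = -5$ ($J = \left(-5 + 0\right) 1 = \left(-5\right) 1 = -5$)
$U = -116$
$l{\left(D,N \right)} = -116 - D$
$\frac{l{\left(216,J \right)}}{-42655} - \frac{12064}{-15317} = \frac{-116 - 216}{-42655} - \frac{12064}{-15317} = \left(-116 - 216\right) \left(- \frac{1}{42655}\right) - - \frac{12064}{15317} = \left(-332\right) \left(- \frac{1}{42655}\right) + \frac{12064}{15317} = \frac{332}{42655} + \frac{12064}{15317} = \frac{519675164}{653346635}$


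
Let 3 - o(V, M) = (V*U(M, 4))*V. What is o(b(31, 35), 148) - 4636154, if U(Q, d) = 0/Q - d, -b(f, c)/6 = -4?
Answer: -4633847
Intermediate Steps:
b(f, c) = 24 (b(f, c) = -6*(-4) = 24)
U(Q, d) = -d (U(Q, d) = 0 - d = -d)
o(V, M) = 3 + 4*V**2 (o(V, M) = 3 - V*(-1*4)*V = 3 - V*(-4)*V = 3 - (-4*V)*V = 3 - (-4)*V**2 = 3 + 4*V**2)
o(b(31, 35), 148) - 4636154 = (3 + 4*24**2) - 4636154 = (3 + 4*576) - 4636154 = (3 + 2304) - 4636154 = 2307 - 4636154 = -4633847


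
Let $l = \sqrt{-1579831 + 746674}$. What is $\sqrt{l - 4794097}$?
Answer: $\sqrt{-4794097 + 3 i \sqrt{92573}} \approx 0.21 + 2189.5 i$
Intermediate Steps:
$l = 3 i \sqrt{92573}$ ($l = \sqrt{-833157} = 3 i \sqrt{92573} \approx 912.77 i$)
$\sqrt{l - 4794097} = \sqrt{3 i \sqrt{92573} - 4794097} = \sqrt{-4794097 + 3 i \sqrt{92573}}$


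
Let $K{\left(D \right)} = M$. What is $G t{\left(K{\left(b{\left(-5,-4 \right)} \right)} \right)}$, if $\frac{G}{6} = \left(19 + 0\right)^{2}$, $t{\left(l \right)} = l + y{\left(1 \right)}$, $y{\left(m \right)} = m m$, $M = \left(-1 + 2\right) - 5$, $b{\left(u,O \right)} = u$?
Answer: $-6498$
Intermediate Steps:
$M = -4$ ($M = 1 - 5 = -4$)
$K{\left(D \right)} = -4$
$y{\left(m \right)} = m^{2}$
$t{\left(l \right)} = 1 + l$ ($t{\left(l \right)} = l + 1^{2} = l + 1 = 1 + l$)
$G = 2166$ ($G = 6 \left(19 + 0\right)^{2} = 6 \cdot 19^{2} = 6 \cdot 361 = 2166$)
$G t{\left(K{\left(b{\left(-5,-4 \right)} \right)} \right)} = 2166 \left(1 - 4\right) = 2166 \left(-3\right) = -6498$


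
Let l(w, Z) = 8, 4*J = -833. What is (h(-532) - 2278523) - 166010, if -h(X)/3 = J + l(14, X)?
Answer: -9775729/4 ≈ -2.4439e+6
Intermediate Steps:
J = -833/4 (J = (¼)*(-833) = -833/4 ≈ -208.25)
h(X) = 2403/4 (h(X) = -3*(-833/4 + 8) = -3*(-801/4) = 2403/4)
(h(-532) - 2278523) - 166010 = (2403/4 - 2278523) - 166010 = -9111689/4 - 166010 = -9775729/4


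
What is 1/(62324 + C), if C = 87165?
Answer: 1/149489 ≈ 6.6895e-6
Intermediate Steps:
1/(62324 + C) = 1/(62324 + 87165) = 1/149489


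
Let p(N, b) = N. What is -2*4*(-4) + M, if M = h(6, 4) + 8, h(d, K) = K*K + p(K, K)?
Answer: 60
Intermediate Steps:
h(d, K) = K + K² (h(d, K) = K*K + K = K² + K = K + K²)
M = 28 (M = 4*(1 + 4) + 8 = 4*5 + 8 = 20 + 8 = 28)
-2*4*(-4) + M = -2*4*(-4) + 28 = -8*(-4) + 28 = 32 + 28 = 60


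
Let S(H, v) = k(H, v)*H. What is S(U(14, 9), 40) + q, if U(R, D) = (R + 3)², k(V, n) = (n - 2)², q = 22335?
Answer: 439651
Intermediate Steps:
k(V, n) = (-2 + n)²
U(R, D) = (3 + R)²
S(H, v) = H*(-2 + v)² (S(H, v) = (-2 + v)²*H = H*(-2 + v)²)
S(U(14, 9), 40) + q = (3 + 14)²*(-2 + 40)² + 22335 = 17²*38² + 22335 = 289*1444 + 22335 = 417316 + 22335 = 439651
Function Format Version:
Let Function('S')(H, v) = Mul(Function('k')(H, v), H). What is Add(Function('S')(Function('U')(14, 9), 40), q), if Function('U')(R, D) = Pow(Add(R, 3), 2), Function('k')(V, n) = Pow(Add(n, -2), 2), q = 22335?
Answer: 439651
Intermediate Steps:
Function('k')(V, n) = Pow(Add(-2, n), 2)
Function('U')(R, D) = Pow(Add(3, R), 2)
Function('S')(H, v) = Mul(H, Pow(Add(-2, v), 2)) (Function('S')(H, v) = Mul(Pow(Add(-2, v), 2), H) = Mul(H, Pow(Add(-2, v), 2)))
Add(Function('S')(Function('U')(14, 9), 40), q) = Add(Mul(Pow(Add(3, 14), 2), Pow(Add(-2, 40), 2)), 22335) = Add(Mul(Pow(17, 2), Pow(38, 2)), 22335) = Add(Mul(289, 1444), 22335) = Add(417316, 22335) = 439651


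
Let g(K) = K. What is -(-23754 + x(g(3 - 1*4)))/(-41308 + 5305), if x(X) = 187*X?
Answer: -23941/36003 ≈ -0.66497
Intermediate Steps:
-(-23754 + x(g(3 - 1*4)))/(-41308 + 5305) = -(-23754 + 187*(3 - 1*4))/(-41308 + 5305) = -(-23754 + 187*(3 - 4))/(-36003) = -(-23754 + 187*(-1))*(-1)/36003 = -(-23754 - 187)*(-1)/36003 = -(-23941)*(-1)/36003 = -1*23941/36003 = -23941/36003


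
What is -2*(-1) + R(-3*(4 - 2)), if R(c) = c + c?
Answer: -10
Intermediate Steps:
R(c) = 2*c
-2*(-1) + R(-3*(4 - 2)) = -2*(-1) + 2*(-3*(4 - 2)) = 2 + 2*(-3*2) = 2 + 2*(-6) = 2 - 12 = -10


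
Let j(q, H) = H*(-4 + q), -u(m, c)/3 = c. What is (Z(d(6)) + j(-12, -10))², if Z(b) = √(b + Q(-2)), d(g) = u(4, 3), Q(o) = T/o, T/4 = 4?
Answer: 25583 + 320*I*√17 ≈ 25583.0 + 1319.4*I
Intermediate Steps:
T = 16 (T = 4*4 = 16)
u(m, c) = -3*c
Q(o) = 16/o
d(g) = -9 (d(g) = -3*3 = -9)
Z(b) = √(-8 + b) (Z(b) = √(b + 16/(-2)) = √(b + 16*(-½)) = √(b - 8) = √(-8 + b))
(Z(d(6)) + j(-12, -10))² = (√(-8 - 9) - 10*(-4 - 12))² = (√(-17) - 10*(-16))² = (I*√17 + 160)² = (160 + I*√17)²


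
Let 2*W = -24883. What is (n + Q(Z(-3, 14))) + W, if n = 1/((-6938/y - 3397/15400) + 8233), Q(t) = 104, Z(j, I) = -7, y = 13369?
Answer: -41821143505425025/3389758372214 ≈ -12338.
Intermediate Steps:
W = -24883/2 (W = (½)*(-24883) = -24883/2 ≈ -12442.)
n = 205882600/1694879186107 (n = 1/((-6938/13369 - 3397/15400) + 8233) = 1/(-152259693/205882600 + 8233) = 1/(1694879186107/205882600) = 205882600/1694879186107 ≈ 0.00012147)
(n + Q(Z(-3, 14))) + W = (205882600/1694879186107 + 104) - 24883/2 = 176267641237728/1694879186107 - 24883/2 = -41821143505425025/3389758372214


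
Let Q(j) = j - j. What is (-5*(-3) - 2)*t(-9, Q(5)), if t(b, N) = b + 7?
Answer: -26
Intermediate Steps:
Q(j) = 0
t(b, N) = 7 + b
(-5*(-3) - 2)*t(-9, Q(5)) = (-5*(-3) - 2)*(7 - 9) = (15 - 2)*(-2) = 13*(-2) = -26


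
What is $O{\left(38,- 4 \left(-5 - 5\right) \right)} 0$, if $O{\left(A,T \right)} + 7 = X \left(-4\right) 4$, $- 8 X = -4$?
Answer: $0$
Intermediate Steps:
$X = \frac{1}{2}$ ($X = \left(- \frac{1}{8}\right) \left(-4\right) = \frac{1}{2} \approx 0.5$)
$O{\left(A,T \right)} = -15$ ($O{\left(A,T \right)} = -7 + \frac{1}{2} \left(-4\right) 4 = -7 - 8 = -15$)
$O{\left(38,- 4 \left(-5 - 5\right) \right)} 0 = \left(-15\right) 0 = 0$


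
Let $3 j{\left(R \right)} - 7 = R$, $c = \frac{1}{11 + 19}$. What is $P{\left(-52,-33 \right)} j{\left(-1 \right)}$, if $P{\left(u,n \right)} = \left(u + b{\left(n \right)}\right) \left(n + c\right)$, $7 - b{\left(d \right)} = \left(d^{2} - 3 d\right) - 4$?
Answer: $\frac{1215481}{15} \approx 81032.0$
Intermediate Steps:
$c = \frac{1}{30} \approx 0.033333$
$j{\left(R \right)} = \frac{7}{3} + \frac{R}{3}$
$b{\left(d \right)} = 11 - d^{2} + 3 d$ ($b{\left(d \right)} = 7 - \left(\left(d^{2} - 3 d\right) - 4\right) = 7 - \left(-4 + d^{2} - 3 d\right) = 7 + \left(4 - d^{2} + 3 d\right) = 11 - d^{2} + 3 d$)
$P{\left(u,n \right)} = \left(\frac{1}{30} + n\right) \left(11 + u - n^{2} + 3 n\right)$ ($P{\left(u,n \right)} = \left(u + \left(11 - n^{2} + 3 n\right)\right) \left(n + \frac{1}{30}\right) = \left(11 + u - n^{2} + 3 n\right) \left(\frac{1}{30} + n\right) = \left(\frac{1}{30} + n\right) \left(11 + u - n^{2} + 3 n\right)$)
$P{\left(-52,-33 \right)} j{\left(-1 \right)} = \left(\frac{11}{30} - \left(-33\right)^{3} + \frac{1}{30} \left(-52\right) + \frac{89 \left(-33\right)^{2}}{30} + \frac{111}{10} \left(-33\right) - -1716\right) \left(\frac{7}{3} + \frac{1}{3} \left(-1\right)\right) = \left(\frac{11}{30} - -35937 - \frac{26}{15} + \frac{89}{30} \cdot 1089 - \frac{3663}{10} + 1716\right) \left(\frac{7}{3} - \frac{1}{3}\right) = \left(\frac{11}{30} + 35937 - \frac{26}{15} + \frac{32307}{10} - \frac{3663}{10} + 1716\right) 2 = \frac{1215481}{30} \cdot 2 = \frac{1215481}{15}$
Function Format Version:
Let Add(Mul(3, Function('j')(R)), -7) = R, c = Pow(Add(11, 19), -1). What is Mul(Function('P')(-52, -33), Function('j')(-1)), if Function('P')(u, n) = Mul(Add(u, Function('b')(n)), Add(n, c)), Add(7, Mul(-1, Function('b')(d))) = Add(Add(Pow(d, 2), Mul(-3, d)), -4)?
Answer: Rational(1215481, 15) ≈ 81032.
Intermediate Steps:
c = Rational(1, 30) (c = Pow(30, -1) = Rational(1, 30) ≈ 0.033333)
Function('j')(R) = Add(Rational(7, 3), Mul(Rational(1, 3), R))
Function('b')(d) = Add(11, Mul(-1, Pow(d, 2)), Mul(3, d)) (Function('b')(d) = Add(7, Mul(-1, Add(Add(Pow(d, 2), Mul(-3, d)), -4))) = Add(7, Mul(-1, Add(-4, Pow(d, 2), Mul(-3, d)))) = Add(7, Add(4, Mul(-1, Pow(d, 2)), Mul(3, d))) = Add(11, Mul(-1, Pow(d, 2)), Mul(3, d)))
Function('P')(u, n) = Mul(Add(Rational(1, 30), n), Add(11, u, Mul(-1, Pow(n, 2)), Mul(3, n))) (Function('P')(u, n) = Mul(Add(u, Add(11, Mul(-1, Pow(n, 2)), Mul(3, n))), Add(n, Rational(1, 30))) = Mul(Add(11, u, Mul(-1, Pow(n, 2)), Mul(3, n)), Add(Rational(1, 30), n)) = Mul(Add(Rational(1, 30), n), Add(11, u, Mul(-1, Pow(n, 2)), Mul(3, n))))
Mul(Function('P')(-52, -33), Function('j')(-1)) = Mul(Add(Rational(11, 30), Mul(-1, Pow(-33, 3)), Mul(Rational(1, 30), -52), Mul(Rational(89, 30), Pow(-33, 2)), Mul(Rational(111, 10), -33), Mul(-33, -52)), Add(Rational(7, 3), Mul(Rational(1, 3), -1))) = Mul(Add(Rational(11, 30), Mul(-1, -35937), Rational(-26, 15), Mul(Rational(89, 30), 1089), Rational(-3663, 10), 1716), Add(Rational(7, 3), Rational(-1, 3))) = Mul(Add(Rational(11, 30), 35937, Rational(-26, 15), Rational(32307, 10), Rational(-3663, 10), 1716), 2) = Mul(Rational(1215481, 30), 2) = Rational(1215481, 15)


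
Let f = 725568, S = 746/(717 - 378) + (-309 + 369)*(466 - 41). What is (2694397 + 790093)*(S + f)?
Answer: 887195748503020/339 ≈ 2.6171e+12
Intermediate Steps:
S = 8645246/339 (S = 746/339 + 60*425 = 746*(1/339) + 25500 = 746/339 + 25500 = 8645246/339 ≈ 25502.)
(2694397 + 790093)*(S + f) = (2694397 + 790093)*(8645246/339 + 725568) = 3484490*(254612798/339) = 887195748503020/339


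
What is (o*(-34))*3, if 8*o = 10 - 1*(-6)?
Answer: -204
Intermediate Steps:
o = 2 (o = (10 - 1*(-6))/8 = (10 + 6)/8 = (⅛)*16 = 2)
(o*(-34))*3 = (2*(-34))*3 = -68*3 = -204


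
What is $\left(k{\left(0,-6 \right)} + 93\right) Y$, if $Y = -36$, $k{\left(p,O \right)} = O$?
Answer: $-3132$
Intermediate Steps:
$\left(k{\left(0,-6 \right)} + 93\right) Y = \left(-6 + 93\right) \left(-36\right) = 87 \left(-36\right) = -3132$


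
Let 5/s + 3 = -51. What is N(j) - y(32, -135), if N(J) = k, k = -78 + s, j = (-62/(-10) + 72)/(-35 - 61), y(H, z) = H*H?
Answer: -59513/54 ≈ -1102.1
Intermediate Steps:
s = -5/54 (s = 5/(-3 - 51) = 5/(-54) = 5*(-1/54) = -5/54 ≈ -0.092593)
y(H, z) = H²
j = -391/480 (j = (-62*(-⅒) + 72)/(-96) = (31/5 + 72)*(-1/96) = (391/5)*(-1/96) = -391/480 ≈ -0.81458)
k = -4217/54 (k = -78 - 5/54 = -4217/54 ≈ -78.093)
N(J) = -4217/54
N(j) - y(32, -135) = -4217/54 - 1*32² = -4217/54 - 1*1024 = -4217/54 - 1024 = -59513/54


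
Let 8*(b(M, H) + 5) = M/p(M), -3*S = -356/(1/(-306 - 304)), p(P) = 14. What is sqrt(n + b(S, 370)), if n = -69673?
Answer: I*sqrt(124052082)/42 ≈ 265.19*I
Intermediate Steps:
S = -217160/3 (S = -(-356)/(3*(1/(-306 - 304))) = -(-356)/(3*(1/(-610))) = -(-356)/(3*(-1/610)) = -(-356)*(-610)/3 = -1/3*217160 = -217160/3 ≈ -72387.)
b(M, H) = -5 + M/112 (b(M, H) = -5 + (M/14)/8 = -5 + M/112)
sqrt(n + b(S, 370)) = sqrt(-69673 + (-5 + (1/112)*(-217160/3))) = sqrt(-69673 + (-5 - 27145/42)) = sqrt(-69673 - 27355/42) = sqrt(-2953621/42) = I*sqrt(124052082)/42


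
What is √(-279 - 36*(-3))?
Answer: 3*I*√19 ≈ 13.077*I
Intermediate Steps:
√(-279 - 36*(-3)) = √(-279 + 108) = √(-171) = 3*I*√19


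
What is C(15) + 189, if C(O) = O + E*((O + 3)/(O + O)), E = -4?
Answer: 1008/5 ≈ 201.60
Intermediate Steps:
C(O) = O - 2*(3 + O)/O (C(O) = O - 4*(O + 3)/(O + O) = O - 4*(3 + O)/(2*O) = O - 4*(3 + O)*1/(2*O) = O - 2*(3 + O)/O)
C(15) + 189 = (-2 + 15 - 6/15) + 189 = (-2 + 15 - 6*1/15) + 189 = (-2 + 15 - ⅖) + 189 = 63/5 + 189 = 1008/5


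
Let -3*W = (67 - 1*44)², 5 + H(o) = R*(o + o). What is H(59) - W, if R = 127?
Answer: 45472/3 ≈ 15157.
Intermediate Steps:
H(o) = -5 + 254*o (H(o) = -5 + 127*(o + o) = -5 + 127*(2*o) = -5 + 254*o)
W = -529/3 (W = -(67 - 1*44)²/3 = -(67 - 44)²/3 = -⅓*23² = -⅓*529 = -529/3 ≈ -176.33)
H(59) - W = (-5 + 254*59) - 1*(-529/3) = (-5 + 14986) + 529/3 = 14981 + 529/3 = 45472/3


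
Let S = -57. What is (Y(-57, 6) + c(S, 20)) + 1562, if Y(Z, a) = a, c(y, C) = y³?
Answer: -183625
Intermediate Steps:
(Y(-57, 6) + c(S, 20)) + 1562 = (6 + (-57)³) + 1562 = (6 - 185193) + 1562 = -185187 + 1562 = -183625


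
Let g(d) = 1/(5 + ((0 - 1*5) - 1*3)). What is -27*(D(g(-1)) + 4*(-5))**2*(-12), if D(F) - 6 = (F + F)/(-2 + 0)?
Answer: 60516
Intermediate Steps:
g(d) = -1/3 (g(d) = 1/(5 + ((0 - 5) - 3)) = 1/(5 + (-5 - 3)) = 1/(5 - 8) = 1/(-3) = -1/3)
D(F) = 6 - F (D(F) = 6 + (F + F)/(-2 + 0) = 6 + (2*F)/(-2) = 6 + (2*F)*(-1/2) = 6 - F)
-27*(D(g(-1)) + 4*(-5))**2*(-12) = -27*((6 - 1*(-1/3)) + 4*(-5))**2*(-12) = -27*((6 + 1/3) - 20)**2*(-12) = -27*(19/3 - 20)**2*(-12) = -27*(-41/3)**2*(-12) = -27*1681/9*(-12) = -5043*(-12) = 60516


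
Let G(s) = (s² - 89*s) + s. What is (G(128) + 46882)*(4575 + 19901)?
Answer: 1272800952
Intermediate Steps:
G(s) = s² - 88*s
(G(128) + 46882)*(4575 + 19901) = (128*(-88 + 128) + 46882)*(4575 + 19901) = (128*40 + 46882)*24476 = (5120 + 46882)*24476 = 52002*24476 = 1272800952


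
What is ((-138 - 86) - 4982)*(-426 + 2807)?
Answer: -12395486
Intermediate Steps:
((-138 - 86) - 4982)*(-426 + 2807) = (-224 - 4982)*2381 = -5206*2381 = -12395486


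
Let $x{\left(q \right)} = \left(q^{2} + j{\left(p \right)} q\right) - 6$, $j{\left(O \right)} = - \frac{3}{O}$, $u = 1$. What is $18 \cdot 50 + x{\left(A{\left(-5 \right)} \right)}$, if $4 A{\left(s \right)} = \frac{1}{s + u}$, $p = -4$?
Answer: $\frac{228853}{256} \approx 893.96$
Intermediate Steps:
$A{\left(s \right)} = \frac{1}{4 \left(1 + s\right)}$ ($A{\left(s \right)} = \frac{1}{4 \left(s + 1\right)} = \frac{1}{4 \left(1 + s\right)}$)
$x{\left(q \right)} = -6 + q^{2} + \frac{3 q}{4}$ ($x{\left(q \right)} = \left(q^{2} + - \frac{3}{-4} q\right) - 6 = \left(q^{2} + \left(-3\right) \left(- \frac{1}{4}\right) q\right) - 6 = \left(q^{2} + \frac{3 q}{4}\right) - 6 = -6 + q^{2} + \frac{3 q}{4}$)
$18 \cdot 50 + x{\left(A{\left(-5 \right)} \right)} = 18 \cdot 50 + \left(-6 + \left(\frac{1}{4 \left(1 - 5\right)}\right)^{2} + \frac{3 \frac{1}{4 \left(1 - 5\right)}}{4}\right) = 900 + \left(-6 + \left(\frac{1}{4 \left(-4\right)}\right)^{2} + \frac{3 \frac{1}{4 \left(-4\right)}}{4}\right) = 900 + \left(-6 + \left(\frac{1}{4} \left(- \frac{1}{4}\right)\right)^{2} + \frac{3 \cdot \frac{1}{4} \left(- \frac{1}{4}\right)}{4}\right) = 900 + \left(-6 + \left(- \frac{1}{16}\right)^{2} + \frac{3}{4} \left(- \frac{1}{16}\right)\right) = 900 - \frac{1547}{256} = \frac{228853}{256}$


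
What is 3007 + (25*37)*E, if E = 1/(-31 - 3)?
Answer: 101313/34 ≈ 2979.8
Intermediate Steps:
E = -1/34 (E = 1/(-34) = -1/34 ≈ -0.029412)
3007 + (25*37)*E = 3007 + (25*37)*(-1/34) = 3007 + 925*(-1/34) = 3007 - 925/34 = 101313/34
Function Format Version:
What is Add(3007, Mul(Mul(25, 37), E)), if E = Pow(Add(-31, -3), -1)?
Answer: Rational(101313, 34) ≈ 2979.8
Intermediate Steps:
E = Rational(-1, 34) (E = Pow(-34, -1) = Rational(-1, 34) ≈ -0.029412)
Add(3007, Mul(Mul(25, 37), E)) = Add(3007, Mul(Mul(25, 37), Rational(-1, 34))) = Add(3007, Mul(925, Rational(-1, 34))) = Add(3007, Rational(-925, 34)) = Rational(101313, 34)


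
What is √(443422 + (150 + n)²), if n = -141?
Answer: √443503 ≈ 665.96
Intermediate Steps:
√(443422 + (150 + n)²) = √(443422 + (150 - 141)²) = √(443422 + 9²) = √(443422 + 81) = √443503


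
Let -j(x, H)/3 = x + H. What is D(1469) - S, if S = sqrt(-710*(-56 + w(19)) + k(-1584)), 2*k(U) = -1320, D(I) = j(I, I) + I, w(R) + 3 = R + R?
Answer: -7345 - 5*sqrt(570) ≈ -7464.4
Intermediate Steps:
w(R) = -3 + 2*R (w(R) = -3 + (R + R) = -3 + 2*R)
j(x, H) = -3*H - 3*x (j(x, H) = -3*(x + H) = -3*(H + x) = -3*H - 3*x)
D(I) = -5*I (D(I) = (-3*I - 3*I) + I = -6*I + I = -5*I)
k(U) = -660 (k(U) = (1/2)*(-1320) = -660)
S = 5*sqrt(570) (S = sqrt(-710*(-56 + (-3 + 2*19)) - 660) = sqrt(-710*(-56 + (-3 + 38)) - 660) = sqrt(-710*(-56 + 35) - 660) = sqrt(-710*(-21) - 660) = sqrt(14910 - 660) = sqrt(14250) = 5*sqrt(570) ≈ 119.37)
D(1469) - S = -5*1469 - 5*sqrt(570) = -7345 - 5*sqrt(570)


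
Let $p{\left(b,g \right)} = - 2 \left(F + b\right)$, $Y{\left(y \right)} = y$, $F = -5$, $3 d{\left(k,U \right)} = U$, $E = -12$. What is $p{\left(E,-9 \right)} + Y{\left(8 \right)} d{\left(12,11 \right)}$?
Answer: $\frac{190}{3} \approx 63.333$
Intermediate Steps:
$d{\left(k,U \right)} = \frac{U}{3}$
$p{\left(b,g \right)} = 10 - 2 b$ ($p{\left(b,g \right)} = - 2 \left(-5 + b\right) = 10 - 2 b$)
$p{\left(E,-9 \right)} + Y{\left(8 \right)} d{\left(12,11 \right)} = \left(10 - -24\right) + 8 \cdot \frac{1}{3} \cdot 11 = \left(10 + 24\right) + 8 \cdot \frac{11}{3} = 34 + \frac{88}{3} = \frac{190}{3}$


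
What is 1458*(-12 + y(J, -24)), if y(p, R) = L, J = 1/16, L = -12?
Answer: -34992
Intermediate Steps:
J = 1/16 ≈ 0.062500
y(p, R) = -12
1458*(-12 + y(J, -24)) = 1458*(-12 - 12) = 1458*(-24) = -34992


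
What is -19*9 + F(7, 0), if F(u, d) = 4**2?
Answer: -155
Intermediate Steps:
F(u, d) = 16
-19*9 + F(7, 0) = -19*9 + 16 = -171 + 16 = -155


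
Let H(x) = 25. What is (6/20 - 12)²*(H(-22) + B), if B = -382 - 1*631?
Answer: -3381183/25 ≈ -1.3525e+5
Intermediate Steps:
B = -1013 (B = -382 - 631 = -1013)
(6/20 - 12)²*(H(-22) + B) = (6/20 - 12)²*(25 - 1013) = (6*(1/20) - 12)²*(-988) = (3/10 - 12)²*(-988) = (-117/10)²*(-988) = (13689/100)*(-988) = -3381183/25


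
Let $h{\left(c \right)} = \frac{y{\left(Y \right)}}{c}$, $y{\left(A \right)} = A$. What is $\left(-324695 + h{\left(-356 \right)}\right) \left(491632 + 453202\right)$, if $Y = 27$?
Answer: $- \frac{54607364617399}{178} \approx -3.0678 \cdot 10^{11}$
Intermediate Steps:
$h{\left(c \right)} = \frac{27}{c}$
$\left(-324695 + h{\left(-356 \right)}\right) \left(491632 + 453202\right) = \left(-324695 + \frac{27}{-356}\right) \left(491632 + 453202\right) = \left(-324695 + 27 \left(- \frac{1}{356}\right)\right) 944834 = \left(-324695 - \frac{27}{356}\right) 944834 = \left(- \frac{115591447}{356}\right) 944834 = - \frac{54607364617399}{178}$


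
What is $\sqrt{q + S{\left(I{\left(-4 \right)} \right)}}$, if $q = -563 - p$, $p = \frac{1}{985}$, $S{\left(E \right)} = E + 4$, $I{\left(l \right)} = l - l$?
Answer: $\frac{2 i \sqrt{135589190}}{985} \approx 23.643 i$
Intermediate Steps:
$I{\left(l \right)} = 0$
$S{\left(E \right)} = 4 + E$
$p = \frac{1}{985} \approx 0.0010152$
$q = - \frac{554556}{985}$ ($q = -563 - \frac{1}{985} = - \frac{554556}{985} \approx -563.0$)
$\sqrt{q + S{\left(I{\left(-4 \right)} \right)}} = \sqrt{- \frac{554556}{985} + \left(4 + 0\right)} = \sqrt{- \frac{554556}{985} + 4} = \sqrt{- \frac{550616}{985}} = \frac{2 i \sqrt{135589190}}{985}$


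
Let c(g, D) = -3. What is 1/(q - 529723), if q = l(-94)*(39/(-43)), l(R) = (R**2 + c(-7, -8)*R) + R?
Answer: -43/23130025 ≈ -1.8591e-6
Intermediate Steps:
l(R) = R**2 - 2*R (l(R) = (R**2 - 3*R) + R = R**2 - 2*R)
q = -351936/43 (q = (-94*(-2 - 94))*(39/(-43)) = (-94*(-96))*(39*(-1/43)) = 9024*(-39/43) = -351936/43 ≈ -8184.6)
1/(q - 529723) = 1/(-351936/43 - 529723) = 1/(-23130025/43) = -43/23130025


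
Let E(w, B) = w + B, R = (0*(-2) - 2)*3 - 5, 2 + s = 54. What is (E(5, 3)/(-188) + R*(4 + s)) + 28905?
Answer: 1329581/47 ≈ 28289.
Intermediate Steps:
s = 52 (s = -2 + 54 = 52)
R = -11 (R = (0 - 2)*3 - 5 = -2*3 - 5 = -6 - 5 = -11)
E(w, B) = B + w
(E(5, 3)/(-188) + R*(4 + s)) + 28905 = ((3 + 5)/(-188) - 11*(4 + 52)) + 28905 = (8*(-1/188) - 11*56) + 28905 = (-2/47 - 616) + 28905 = -28954/47 + 28905 = 1329581/47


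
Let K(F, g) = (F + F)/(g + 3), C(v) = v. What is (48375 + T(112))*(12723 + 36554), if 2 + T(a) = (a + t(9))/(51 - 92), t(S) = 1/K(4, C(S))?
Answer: 195450272443/82 ≈ 2.3835e+9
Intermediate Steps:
K(F, g) = 2*F/(3 + g) (K(F, g) = (2*F)/(3 + g) = 2*F/(3 + g))
t(S) = 3/8 + S/8 (t(S) = 1/(2*4/(3 + S)) = 1/(8/(3 + S)) = 3/8 + S/8)
T(a) = -167/82 - a/41 (T(a) = -2 + (a + (3/8 + (⅛)*9))/(51 - 92) = -2 + (a + (3/8 + 9/8))/(-41) = -2 + (a + 3/2)*(-1/41) = -2 + (3/2 + a)*(-1/41) = -2 + (-3/82 - a/41) = -167/82 - a/41)
(48375 + T(112))*(12723 + 36554) = (48375 + (-167/82 - 1/41*112))*(12723 + 36554) = (48375 + (-167/82 - 112/41))*49277 = (48375 - 391/82)*49277 = (3966359/82)*49277 = 195450272443/82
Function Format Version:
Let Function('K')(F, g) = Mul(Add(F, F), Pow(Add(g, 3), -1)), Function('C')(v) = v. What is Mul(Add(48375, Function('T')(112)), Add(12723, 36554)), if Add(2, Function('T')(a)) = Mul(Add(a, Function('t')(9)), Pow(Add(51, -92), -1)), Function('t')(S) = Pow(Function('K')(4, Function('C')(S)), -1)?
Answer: Rational(195450272443, 82) ≈ 2.3835e+9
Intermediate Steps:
Function('K')(F, g) = Mul(2, F, Pow(Add(3, g), -1)) (Function('K')(F, g) = Mul(Mul(2, F), Pow(Add(3, g), -1)) = Mul(2, F, Pow(Add(3, g), -1)))
Function('t')(S) = Add(Rational(3, 8), Mul(Rational(1, 8), S)) (Function('t')(S) = Pow(Mul(2, 4, Pow(Add(3, S), -1)), -1) = Pow(Mul(8, Pow(Add(3, S), -1)), -1) = Add(Rational(3, 8), Mul(Rational(1, 8), S)))
Function('T')(a) = Add(Rational(-167, 82), Mul(Rational(-1, 41), a)) (Function('T')(a) = Add(-2, Mul(Add(a, Add(Rational(3, 8), Mul(Rational(1, 8), 9))), Pow(Add(51, -92), -1))) = Add(-2, Mul(Add(a, Add(Rational(3, 8), Rational(9, 8))), Pow(-41, -1))) = Add(-2, Mul(Add(a, Rational(3, 2)), Rational(-1, 41))) = Add(-2, Mul(Add(Rational(3, 2), a), Rational(-1, 41))) = Add(-2, Add(Rational(-3, 82), Mul(Rational(-1, 41), a))) = Add(Rational(-167, 82), Mul(Rational(-1, 41), a)))
Mul(Add(48375, Function('T')(112)), Add(12723, 36554)) = Mul(Add(48375, Add(Rational(-167, 82), Mul(Rational(-1, 41), 112))), Add(12723, 36554)) = Mul(Add(48375, Add(Rational(-167, 82), Rational(-112, 41))), 49277) = Mul(Add(48375, Rational(-391, 82)), 49277) = Mul(Rational(3966359, 82), 49277) = Rational(195450272443, 82)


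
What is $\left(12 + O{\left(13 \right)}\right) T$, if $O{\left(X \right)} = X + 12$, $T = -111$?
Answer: $-4107$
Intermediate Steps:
$O{\left(X \right)} = 12 + X$
$\left(12 + O{\left(13 \right)}\right) T = \left(12 + \left(12 + 13\right)\right) \left(-111\right) = \left(12 + 25\right) \left(-111\right) = 37 \left(-111\right) = -4107$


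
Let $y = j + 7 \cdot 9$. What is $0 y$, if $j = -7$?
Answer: $0$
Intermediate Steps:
$y = 56$ ($y = -7 + 7 \cdot 9 = -7 + 63 = 56$)
$0 y = 0 \cdot 56 = 0$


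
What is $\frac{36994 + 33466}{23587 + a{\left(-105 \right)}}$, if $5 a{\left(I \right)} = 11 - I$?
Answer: $\frac{352300}{118051} \approx 2.9843$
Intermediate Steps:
$a{\left(I \right)} = \frac{11}{5} - \frac{I}{5}$ ($a{\left(I \right)} = \frac{11 - I}{5} = \frac{11}{5} - \frac{I}{5}$)
$\frac{36994 + 33466}{23587 + a{\left(-105 \right)}} = \frac{36994 + 33466}{23587 + \left(\frac{11}{5} - -21\right)} = \frac{70460}{23587 + \left(\frac{11}{5} + 21\right)} = \frac{70460}{23587 + \frac{116}{5}} = \frac{70460}{\frac{118051}{5}} = 70460 \cdot \frac{5}{118051} = \frac{352300}{118051}$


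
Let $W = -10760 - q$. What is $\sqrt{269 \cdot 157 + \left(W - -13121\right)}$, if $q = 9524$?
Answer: $\sqrt{35070} \approx 187.27$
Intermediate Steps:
$W = -20284$ ($W = -10760 - 9524 = -20284$)
$\sqrt{269 \cdot 157 + \left(W - -13121\right)} = \sqrt{269 \cdot 157 - 7163} = \sqrt{42233 + \left(-20284 + 13121\right)} = \sqrt{42233 - 7163} = \sqrt{35070}$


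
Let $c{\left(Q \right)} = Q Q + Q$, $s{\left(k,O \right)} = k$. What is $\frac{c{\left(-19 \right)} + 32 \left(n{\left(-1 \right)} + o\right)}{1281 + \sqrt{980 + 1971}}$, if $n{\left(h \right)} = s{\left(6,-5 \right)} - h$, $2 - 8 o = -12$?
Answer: $\frac{398391}{819005} - \frac{311 \sqrt{2951}}{819005} \approx 0.46581$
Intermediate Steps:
$o = \frac{7}{4}$ ($o = \frac{1}{4} - - \frac{3}{2} = \frac{1}{4} + \frac{3}{2} = \frac{7}{4} \approx 1.75$)
$c{\left(Q \right)} = Q + Q^{2}$ ($c{\left(Q \right)} = Q^{2} + Q = Q + Q^{2}$)
$n{\left(h \right)} = 6 - h$
$\frac{c{\left(-19 \right)} + 32 \left(n{\left(-1 \right)} + o\right)}{1281 + \sqrt{980 + 1971}} = \frac{- 19 \left(1 - 19\right) + 32 \left(\left(6 - -1\right) + \frac{7}{4}\right)}{1281 + \sqrt{980 + 1971}} = \frac{\left(-19\right) \left(-18\right) + 32 \left(\left(6 + 1\right) + \frac{7}{4}\right)}{1281 + \sqrt{2951}} = \frac{342 + 32 \left(7 + \frac{7}{4}\right)}{1281 + \sqrt{2951}} = \frac{342 + 32 \cdot \frac{35}{4}}{1281 + \sqrt{2951}} = \frac{342 + 280}{1281 + \sqrt{2951}} = \frac{622}{1281 + \sqrt{2951}}$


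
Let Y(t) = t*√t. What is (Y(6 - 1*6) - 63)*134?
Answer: -8442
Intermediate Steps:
Y(t) = t^(3/2)
(Y(6 - 1*6) - 63)*134 = ((6 - 1*6)^(3/2) - 63)*134 = ((6 - 6)^(3/2) - 63)*134 = (0^(3/2) - 63)*134 = (0 - 63)*134 = -63*134 = -8442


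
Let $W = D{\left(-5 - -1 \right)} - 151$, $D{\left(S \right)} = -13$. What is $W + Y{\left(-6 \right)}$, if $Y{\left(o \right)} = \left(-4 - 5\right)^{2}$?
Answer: $-83$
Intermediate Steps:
$Y{\left(o \right)} = 81$ ($Y{\left(o \right)} = \left(-9\right)^{2} = 81$)
$W = -164$ ($W = -13 - 151 = -164$)
$W + Y{\left(-6 \right)} = -164 + 81 = -83$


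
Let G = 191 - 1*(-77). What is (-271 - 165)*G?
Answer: -116848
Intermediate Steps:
G = 268 (G = 191 + 77 = 268)
(-271 - 165)*G = (-271 - 165)*268 = -436*268 = -116848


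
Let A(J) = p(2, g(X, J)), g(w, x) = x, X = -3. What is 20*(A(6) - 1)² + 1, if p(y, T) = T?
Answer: 501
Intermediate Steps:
A(J) = J
20*(A(6) - 1)² + 1 = 20*(6 - 1)² + 1 = 20*5² + 1 = 20*25 + 1 = 500 + 1 = 501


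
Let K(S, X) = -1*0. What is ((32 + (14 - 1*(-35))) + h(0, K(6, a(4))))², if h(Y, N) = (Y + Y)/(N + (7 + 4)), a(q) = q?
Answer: 6561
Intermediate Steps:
K(S, X) = 0
h(Y, N) = 2*Y/(11 + N) (h(Y, N) = (2*Y)/(N + 11) = (2*Y)/(11 + N) = 2*Y/(11 + N))
((32 + (14 - 1*(-35))) + h(0, K(6, a(4))))² = ((32 + (14 - 1*(-35))) + 2*0/(11 + 0))² = ((32 + (14 + 35)) + 2*0/11)² = ((32 + 49) + 2*0*(1/11))² = (81 + 0)² = 81² = 6561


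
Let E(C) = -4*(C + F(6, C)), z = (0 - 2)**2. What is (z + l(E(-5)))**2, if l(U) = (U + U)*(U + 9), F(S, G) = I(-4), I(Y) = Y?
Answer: 10523536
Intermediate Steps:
F(S, G) = -4
z = 4 (z = (-2)**2 = 4)
E(C) = 16 - 4*C (E(C) = -4*(C - 4) = -4*(-4 + C) = 16 - 4*C)
l(U) = 2*U*(9 + U) (l(U) = (2*U)*(9 + U) = 2*U*(9 + U))
(z + l(E(-5)))**2 = (4 + 2*(16 - 4*(-5))*(9 + (16 - 4*(-5))))**2 = (4 + 2*(16 + 20)*(9 + (16 + 20)))**2 = (4 + 2*36*(9 + 36))**2 = (4 + 2*36*45)**2 = (4 + 3240)**2 = 3244**2 = 10523536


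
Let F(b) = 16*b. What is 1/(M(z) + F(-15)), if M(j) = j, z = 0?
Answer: -1/240 ≈ -0.0041667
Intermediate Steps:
1/(M(z) + F(-15)) = 1/(0 + 16*(-15)) = 1/(0 - 240) = 1/(-240) = -1/240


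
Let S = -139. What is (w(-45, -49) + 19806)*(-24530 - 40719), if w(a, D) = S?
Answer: -1283252083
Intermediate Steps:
w(a, D) = -139
(w(-45, -49) + 19806)*(-24530 - 40719) = (-139 + 19806)*(-24530 - 40719) = 19667*(-65249) = -1283252083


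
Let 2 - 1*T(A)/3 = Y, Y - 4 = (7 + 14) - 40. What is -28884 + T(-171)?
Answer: -28833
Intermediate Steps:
Y = -15 (Y = 4 + ((7 + 14) - 40) = 4 + (21 - 40) = 4 - 19 = -15)
T(A) = 51 (T(A) = 6 - 3*(-15) = 6 + 45 = 51)
-28884 + T(-171) = -28884 + 51 = -28833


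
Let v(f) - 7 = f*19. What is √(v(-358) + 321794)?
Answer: √314999 ≈ 561.25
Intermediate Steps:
v(f) = 7 + 19*f (v(f) = 7 + f*19 = 7 + 19*f)
√(v(-358) + 321794) = √((7 + 19*(-358)) + 321794) = √((7 - 6802) + 321794) = √(-6795 + 321794) = √314999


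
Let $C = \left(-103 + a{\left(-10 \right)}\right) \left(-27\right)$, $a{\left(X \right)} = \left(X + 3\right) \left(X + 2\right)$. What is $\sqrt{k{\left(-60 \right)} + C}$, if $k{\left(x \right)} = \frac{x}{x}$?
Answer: $\sqrt{1270} \approx 35.637$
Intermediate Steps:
$a{\left(X \right)} = \left(2 + X\right) \left(3 + X\right)$ ($a{\left(X \right)} = \left(3 + X\right) \left(2 + X\right) = \left(2 + X\right) \left(3 + X\right)$)
$k{\left(x \right)} = 1$
$C = 1269$ ($C = \left(-103 + \left(6 + \left(-10\right)^{2} + 5 \left(-10\right)\right)\right) \left(-27\right) = \left(-103 + \left(6 + 100 - 50\right)\right) \left(-27\right) = \left(-103 + 56\right) \left(-27\right) = \left(-47\right) \left(-27\right) = 1269$)
$\sqrt{k{\left(-60 \right)} + C} = \sqrt{1 + 1269} = \sqrt{1270}$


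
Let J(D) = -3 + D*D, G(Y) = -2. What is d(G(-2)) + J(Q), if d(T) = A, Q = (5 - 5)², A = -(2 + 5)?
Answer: -10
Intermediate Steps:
A = -7 (A = -1*7 = -7)
Q = 0 (Q = 0² = 0)
d(T) = -7
J(D) = -3 + D²
d(G(-2)) + J(Q) = -7 + (-3 + 0²) = -7 + (-3 + 0) = -7 - 3 = -10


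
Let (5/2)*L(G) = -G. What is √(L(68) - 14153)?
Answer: I*√354505/5 ≈ 119.08*I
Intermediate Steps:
L(G) = -2*G/5 (L(G) = 2*(-G)/5 = -2*G/5)
√(L(68) - 14153) = √(-⅖*68 - 14153) = √(-136/5 - 14153) = √(-70901/5) = I*√354505/5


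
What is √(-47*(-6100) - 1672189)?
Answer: I*√1385489 ≈ 1177.1*I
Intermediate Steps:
√(-47*(-6100) - 1672189) = √(286700 - 1672189) = √(-1385489) = I*√1385489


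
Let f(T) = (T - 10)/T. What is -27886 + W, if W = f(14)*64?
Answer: -195074/7 ≈ -27868.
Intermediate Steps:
f(T) = (-10 + T)/T
W = 128/7 (W = ((-10 + 14)/14)*64 = ((1/14)*4)*64 = (2/7)*64 = 128/7 ≈ 18.286)
-27886 + W = -27886 + 128/7 = -195074/7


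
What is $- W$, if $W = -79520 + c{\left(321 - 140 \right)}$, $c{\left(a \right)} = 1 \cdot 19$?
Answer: $79501$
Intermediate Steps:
$c{\left(a \right)} = 19$
$W = -79501$ ($W = -79520 + 19 = -79501$)
$- W = \left(-1\right) \left(-79501\right) = 79501$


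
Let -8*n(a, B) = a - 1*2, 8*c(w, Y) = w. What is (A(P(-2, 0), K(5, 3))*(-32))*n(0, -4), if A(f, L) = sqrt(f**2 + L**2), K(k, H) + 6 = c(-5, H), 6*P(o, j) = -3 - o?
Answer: -sqrt(25297)/3 ≈ -53.017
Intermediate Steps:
P(o, j) = -1/2 - o/6 (P(o, j) = (-3 - o)/6 = -1/2 - o/6)
c(w, Y) = w/8
n(a, B) = 1/4 - a/8 (n(a, B) = -(a - 1*2)/8 = -(a - 2)/8 = -(-2 + a)/8 = 1/4 - a/8)
K(k, H) = -53/8 (K(k, H) = -6 + (1/8)*(-5) = -6 - 5/8 = -53/8)
A(f, L) = sqrt(L**2 + f**2)
(A(P(-2, 0), K(5, 3))*(-32))*n(0, -4) = (sqrt((-53/8)**2 + (-1/2 - 1/6*(-2))**2)*(-32))*(1/4 - 1/8*0) = (sqrt(2809/64 + (-1/2 + 1/3)**2)*(-32))*(1/4 + 0) = (sqrt(2809/64 + (-1/6)**2)*(-32))*(1/4) = (sqrt(2809/64 + 1/36)*(-32))*(1/4) = (sqrt(25297/576)*(-32))*(1/4) = ((sqrt(25297)/24)*(-32))*(1/4) = -4*sqrt(25297)/3*(1/4) = -sqrt(25297)/3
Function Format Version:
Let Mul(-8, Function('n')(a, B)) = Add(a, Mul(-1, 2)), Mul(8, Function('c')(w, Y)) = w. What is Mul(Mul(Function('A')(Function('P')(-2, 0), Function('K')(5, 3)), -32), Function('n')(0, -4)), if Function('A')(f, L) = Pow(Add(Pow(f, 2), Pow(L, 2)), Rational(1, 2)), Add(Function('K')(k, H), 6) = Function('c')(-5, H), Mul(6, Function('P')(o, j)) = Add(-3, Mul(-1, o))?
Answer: Mul(Rational(-1, 3), Pow(25297, Rational(1, 2))) ≈ -53.017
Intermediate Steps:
Function('P')(o, j) = Add(Rational(-1, 2), Mul(Rational(-1, 6), o)) (Function('P')(o, j) = Mul(Rational(1, 6), Add(-3, Mul(-1, o))) = Add(Rational(-1, 2), Mul(Rational(-1, 6), o)))
Function('c')(w, Y) = Mul(Rational(1, 8), w)
Function('n')(a, B) = Add(Rational(1, 4), Mul(Rational(-1, 8), a)) (Function('n')(a, B) = Mul(Rational(-1, 8), Add(a, Mul(-1, 2))) = Mul(Rational(-1, 8), Add(a, -2)) = Mul(Rational(-1, 8), Add(-2, a)) = Add(Rational(1, 4), Mul(Rational(-1, 8), a)))
Function('K')(k, H) = Rational(-53, 8) (Function('K')(k, H) = Add(-6, Mul(Rational(1, 8), -5)) = Add(-6, Rational(-5, 8)) = Rational(-53, 8))
Function('A')(f, L) = Pow(Add(Pow(L, 2), Pow(f, 2)), Rational(1, 2))
Mul(Mul(Function('A')(Function('P')(-2, 0), Function('K')(5, 3)), -32), Function('n')(0, -4)) = Mul(Mul(Pow(Add(Pow(Rational(-53, 8), 2), Pow(Add(Rational(-1, 2), Mul(Rational(-1, 6), -2)), 2)), Rational(1, 2)), -32), Add(Rational(1, 4), Mul(Rational(-1, 8), 0))) = Mul(Mul(Pow(Add(Rational(2809, 64), Pow(Add(Rational(-1, 2), Rational(1, 3)), 2)), Rational(1, 2)), -32), Add(Rational(1, 4), 0)) = Mul(Mul(Pow(Add(Rational(2809, 64), Pow(Rational(-1, 6), 2)), Rational(1, 2)), -32), Rational(1, 4)) = Mul(Mul(Pow(Add(Rational(2809, 64), Rational(1, 36)), Rational(1, 2)), -32), Rational(1, 4)) = Mul(Mul(Pow(Rational(25297, 576), Rational(1, 2)), -32), Rational(1, 4)) = Mul(Mul(Mul(Rational(1, 24), Pow(25297, Rational(1, 2))), -32), Rational(1, 4)) = Mul(Mul(Rational(-4, 3), Pow(25297, Rational(1, 2))), Rational(1, 4)) = Mul(Rational(-1, 3), Pow(25297, Rational(1, 2)))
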